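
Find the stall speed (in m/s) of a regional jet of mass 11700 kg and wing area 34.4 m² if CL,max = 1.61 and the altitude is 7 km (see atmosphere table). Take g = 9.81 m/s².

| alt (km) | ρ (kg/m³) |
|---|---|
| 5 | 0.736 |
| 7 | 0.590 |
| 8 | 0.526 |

V_stall = 83.8 m/s

At 7 km, from the table: ρ = 0.590 kg/m³.
Weight W = mg = 11700 × 9.81 = 1.148×10^5 N.
From L = ½ρV²S·CL,max = W: V_stall = √(2W/(ρSCL,max)) = √(2·1.148×10^5/(0.59·34.4·1.61))
V_stall = √7025 = 83.8 m/s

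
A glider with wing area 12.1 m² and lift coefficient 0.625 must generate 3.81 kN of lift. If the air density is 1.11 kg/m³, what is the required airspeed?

L = ½ρv²S·CL ⇒ v = √(2L/(ρ·S·CL))
v = √(2 × 3810 / (1.11 × 12.1 × 0.625)) = √907.8 = 30.1 m/s

v = 30.1 m/s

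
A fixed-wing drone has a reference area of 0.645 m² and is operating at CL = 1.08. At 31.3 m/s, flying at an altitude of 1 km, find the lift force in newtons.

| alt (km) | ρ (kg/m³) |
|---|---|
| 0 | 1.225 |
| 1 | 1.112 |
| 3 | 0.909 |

At 1 km, from the table: ρ = 1.112 kg/m³.
Dynamic pressure q = ½ρv² = ½ × 1.112 × 31.3² = 544.7 Pa.
L = q·S·CL = 544.7 × 0.645 × 1.08 = 379 N

L = 379 N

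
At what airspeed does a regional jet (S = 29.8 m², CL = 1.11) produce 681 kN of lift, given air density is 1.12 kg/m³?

L = ½ρv²S·CL ⇒ v = √(2L/(ρ·S·CL))
v = √(2 × 6.81×10^5 / (1.12 × 29.8 × 1.11)) = √36760 = 192 m/s

v = 192 m/s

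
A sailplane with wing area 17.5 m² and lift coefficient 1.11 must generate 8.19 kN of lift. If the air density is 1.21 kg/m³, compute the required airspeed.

L = ½ρv²S·CL ⇒ v = √(2L/(ρ·S·CL))
v = √(2 × 8190 / (1.21 × 17.5 × 1.11)) = √696.9 = 26.4 m/s

v = 26.4 m/s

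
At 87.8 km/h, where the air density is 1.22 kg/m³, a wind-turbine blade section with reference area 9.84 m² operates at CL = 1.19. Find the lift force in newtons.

Convert speed: v = 87.8 km/h ÷ 3.6 = 24.39 m/s.
L = ½ρv²S·CL = ½ × 1.22 × 24.39² × 9.84 × 1.19 = 4250 N

L = 4250 N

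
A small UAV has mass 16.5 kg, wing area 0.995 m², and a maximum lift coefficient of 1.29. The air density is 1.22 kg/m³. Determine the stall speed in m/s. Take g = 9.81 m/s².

Weight W = mg = 16.5 × 9.81 = 161.9 N.
V_stall = √(2W/(ρ·S·CL,max)) = √(2 × 161.9 / (1.22 × 0.995 × 1.29))
V_stall = √206.7 = 14.4 m/s

V_stall = 14.4 m/s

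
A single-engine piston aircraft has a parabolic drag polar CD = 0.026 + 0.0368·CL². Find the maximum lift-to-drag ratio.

(L/D)max = 16.2

For CD = CD0 + K·CL², (L/D)max occurs at CL* = √(CD0/K) and equals 1/(2√(K·CD0)).
(L/D)max = 1/(2√(0.0368 × 0.026)) = 1/(2 × 0.03093) = 16.2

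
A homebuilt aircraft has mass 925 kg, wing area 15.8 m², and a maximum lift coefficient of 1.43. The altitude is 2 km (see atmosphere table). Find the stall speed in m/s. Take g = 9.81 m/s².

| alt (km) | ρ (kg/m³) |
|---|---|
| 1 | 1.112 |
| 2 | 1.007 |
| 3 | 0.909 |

At 2 km, from the table: ρ = 1.007 kg/m³.
Stall occurs when L = W at CL,max. W = mg = 925 × 9.81 = 9074 N.
V_stall = √(2W/(ρ·S·CL,max)) = √(2 × 9074 / (1.007 × 15.8 × 1.43))
V_stall = √797.7 = 28.2 m/s

V_stall = 28.2 m/s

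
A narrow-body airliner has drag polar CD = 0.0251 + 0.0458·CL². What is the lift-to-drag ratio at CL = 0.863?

CD = 0.0251 + 0.0458 × 0.863² = 0.05921
L/D = CL/CD = 0.863 / 0.05921 = 14.6

L/D = 14.6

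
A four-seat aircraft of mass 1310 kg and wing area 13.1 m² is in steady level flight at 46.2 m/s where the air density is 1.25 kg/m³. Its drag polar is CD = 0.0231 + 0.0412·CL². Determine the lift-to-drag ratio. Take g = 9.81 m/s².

L/D = 16.2

In steady level flight, lift balances weight: W = mg = 1310 × 9.81 = 12851 N.
q = ½ρv² = ½ × 1.25 × 46.2² = 1334 Pa.
Required CL = L/(qS) = 12851/(1334·13.1) = 0.7354.
CD = 0.0231 + 0.0412 × 0.7354² = 0.04538.
L/D = CL/CD = 0.7354 / 0.04538 = 16.2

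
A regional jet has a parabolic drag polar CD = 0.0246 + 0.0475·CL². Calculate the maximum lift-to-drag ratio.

For CD = CD0 + K·CL², (L/D)max occurs at CL* = √(CD0/K) and equals 1/(2√(K·CD0)).
(L/D)max = 1/(2√(0.0475 × 0.0246)) = 1/(2 × 0.03418) = 14.6

(L/D)max = 14.6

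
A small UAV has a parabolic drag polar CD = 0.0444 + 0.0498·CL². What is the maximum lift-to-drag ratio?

For CD = CD0 + K·CL², (L/D)max occurs at CL* = √(CD0/K) and equals 1/(2√(K·CD0)).
(L/D)max = 1/(2√(0.0498 × 0.0444)) = 1/(2 × 0.04702) = 10.6

(L/D)max = 10.6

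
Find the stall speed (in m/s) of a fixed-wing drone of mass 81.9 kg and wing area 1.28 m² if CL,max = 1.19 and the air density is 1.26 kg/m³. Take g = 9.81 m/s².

V_stall = 28.9 m/s

At stall, lift equals weight: L = W = m·g = 81.9 × 9.81 = 803.4 N.
V_stall = √(2W/(ρ·S·CL,max)) = √(2 × 803.4 / (1.26 × 1.28 × 1.19))
V_stall = √837.3 = 28.9 m/s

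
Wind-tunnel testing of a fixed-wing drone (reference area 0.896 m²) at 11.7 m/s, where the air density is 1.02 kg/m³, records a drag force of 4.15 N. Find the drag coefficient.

CD = 0.0663

From D = ½ρv²S·CD, rearranging gives CD = 2D/(ρv²S).
CD = 2 × 4.15 / (1.02 × 11.7² × 0.896) = 0.0663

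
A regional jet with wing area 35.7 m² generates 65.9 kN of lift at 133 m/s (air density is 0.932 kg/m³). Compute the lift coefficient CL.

CL = 0.224

From L = ½ρv²S·CL, rearranging gives CL = 2L/(ρv²S).
CL = 2 × 65900 / (0.932 × 133² × 35.7) = 0.224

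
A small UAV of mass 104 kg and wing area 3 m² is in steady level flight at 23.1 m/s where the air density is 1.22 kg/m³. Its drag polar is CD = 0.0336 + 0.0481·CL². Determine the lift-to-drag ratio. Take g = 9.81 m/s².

In steady level flight, lift balances weight: W = mg = 104 × 9.81 = 1020.2 N.
Dynamic pressure q = 0.5 × 1.22 × 23.1² = 325.5 Pa.
CL = 2W/(ρv²S) = 2×1020.2/(1.22×23.1²×3) = 1.045.
CD = 0.0336 + 0.0481 × 1.045² = 0.0861.
L/D = CL/CD = 1.045 / 0.0861 = 12.1

L/D = 12.1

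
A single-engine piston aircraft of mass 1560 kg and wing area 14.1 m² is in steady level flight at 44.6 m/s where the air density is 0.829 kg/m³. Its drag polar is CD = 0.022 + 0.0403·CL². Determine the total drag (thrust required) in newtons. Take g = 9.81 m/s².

Weight W = mg = 1560 × 9.81 = 15304 N; in level flight L = W.
Dynamic pressure q = 0.5 × 0.829 × 44.6² = 824.5 Pa.
CL = 2W/(ρv²S) = 2×15304/(0.829×44.6²×14.1) = 1.316.
CD = 0.022 + 0.0403 × 1.316² = 0.09183.
D = q·S·CD = 824.5 × 14.1 × 0.09183 = 1068 N

D = 1070 N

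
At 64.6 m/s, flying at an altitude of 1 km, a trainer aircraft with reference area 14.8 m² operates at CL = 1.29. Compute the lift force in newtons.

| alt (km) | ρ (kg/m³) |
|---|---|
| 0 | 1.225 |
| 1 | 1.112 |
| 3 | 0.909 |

At 1 km, from the table: ρ = 1.112 kg/m³.
L = ½ρv²S·CL = ½ × 1.112 × 64.6² × 14.8 × 1.29 = 44300 N ≈ 44.3 kN

L = 44300 N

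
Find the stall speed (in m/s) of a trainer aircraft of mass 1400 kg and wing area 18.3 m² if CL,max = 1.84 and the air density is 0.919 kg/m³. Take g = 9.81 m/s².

V_stall = 29.8 m/s

Weight W = mg = 1400 × 9.81 = 13730 N.
V_stall = √(2W/(ρ·S·CL,max)) = √(2 × 13730 / (0.919 × 18.3 × 1.84))
V_stall = √887.7 = 29.8 m/s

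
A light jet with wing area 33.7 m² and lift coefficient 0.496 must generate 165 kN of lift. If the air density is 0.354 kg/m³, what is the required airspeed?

v = 236 m/s

L = ½ρv²S·CL ⇒ v = √(2L/(ρ·S·CL))
v = √(2 × 1.65×10^5 / (0.354 × 33.7 × 0.496)) = √55770 = 236 m/s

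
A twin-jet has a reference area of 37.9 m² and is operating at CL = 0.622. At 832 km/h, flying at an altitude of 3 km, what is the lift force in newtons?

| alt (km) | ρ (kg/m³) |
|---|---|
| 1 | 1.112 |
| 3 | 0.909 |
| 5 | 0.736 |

At 3 km, from the table: ρ = 0.909 kg/m³.
Convert speed: v = 832 km/h ÷ 3.6 = 231.1 m/s.
L = ½ρv²S·CL = ½ × 0.909 × 231.1² × 37.9 × 0.622 = 5.72×10^5 N ≈ 572 kN

L = 5.72×10^5 N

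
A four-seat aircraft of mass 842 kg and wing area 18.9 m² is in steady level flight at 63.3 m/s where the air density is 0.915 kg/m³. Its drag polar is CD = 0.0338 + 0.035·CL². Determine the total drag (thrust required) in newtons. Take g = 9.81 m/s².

Level flight ⇒ L = W = m·g = 842 × 9.81 = 8260 N.
q = ½ρv² = ½ × 0.915 × 63.3² = 1833 Pa.
CL = 2W/(ρv²S) = 2×8260/(0.915×63.3²×18.9) = 0.2384.
CD = 0.0338 + 0.035 × 0.2384² = 0.03579.
D = q·S·CD = 1833 × 18.9 × 0.03579 = 1240 N

D = 1240 N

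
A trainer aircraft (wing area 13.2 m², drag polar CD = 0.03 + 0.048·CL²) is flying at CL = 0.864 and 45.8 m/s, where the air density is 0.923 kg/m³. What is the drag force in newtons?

D = 841 N

CD = 0.03 + 0.048 × 0.864² = 0.06583
D = ½ρv²S·CD = ½ × 0.923 × 45.8² × 13.2 × 0.06583 = 841 N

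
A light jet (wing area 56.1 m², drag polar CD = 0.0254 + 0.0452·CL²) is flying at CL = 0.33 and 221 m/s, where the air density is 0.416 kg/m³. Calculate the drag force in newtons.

D = 17300 N

CD = 0.0254 + 0.0452 × 0.33² = 0.03032
D = ½ρv²S·CD = ½ × 0.416 × 221² × 56.1 × 0.03032 = 17300 N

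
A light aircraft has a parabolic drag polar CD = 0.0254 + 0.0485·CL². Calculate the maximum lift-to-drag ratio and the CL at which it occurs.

For CD = CD0 + K·CL², (L/D)max occurs at CL* = √(CD0/K) and equals 1/(2√(K·CD0)).
(L/D)max = 1/(2√(0.0485 × 0.0254)) = 1/(2 × 0.0351) = 14.2
CL* = √(0.0254/0.0485) = 0.724

(L/D)max = 14.2, at CL = 0.724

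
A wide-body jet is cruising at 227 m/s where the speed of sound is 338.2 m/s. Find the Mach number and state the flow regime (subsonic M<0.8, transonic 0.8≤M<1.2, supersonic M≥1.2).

M = v/a = 227 / 338.2 = 0.671
M = 0.671 → subsonic.

M = 0.671 (subsonic)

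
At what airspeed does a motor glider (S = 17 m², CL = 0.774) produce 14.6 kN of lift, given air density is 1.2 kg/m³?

v = 43 m/s

L = ½ρv²S·CL ⇒ v = √(2L/(ρ·S·CL))
v = √(2 × 14600 / (1.2 × 17 × 0.774)) = √1849 = 43 m/s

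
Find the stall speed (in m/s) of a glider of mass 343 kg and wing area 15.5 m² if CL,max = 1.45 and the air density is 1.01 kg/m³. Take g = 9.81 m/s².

At stall, lift equals weight: L = W = m·g = 343 × 9.81 = 3365 N.
V_stall = √(2W/(ρ·S·CL,max)) = √(2 × 3365 / (1.01 × 15.5 × 1.45))
V_stall = √296.5 = 17.2 m/s

V_stall = 17.2 m/s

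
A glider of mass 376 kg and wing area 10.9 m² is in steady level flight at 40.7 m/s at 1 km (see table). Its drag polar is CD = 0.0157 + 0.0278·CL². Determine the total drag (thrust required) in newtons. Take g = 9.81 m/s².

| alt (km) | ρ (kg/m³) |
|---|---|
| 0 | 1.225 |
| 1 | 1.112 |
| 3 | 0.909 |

D = 195 N

At 1 km, from the table: ρ = 1.112 kg/m³.
Level flight ⇒ L = W = m·g = 376 × 9.81 = 3688.6 N.
Dynamic pressure q = 0.5 × 1.112 × 40.7² = 921 Pa.
CL = 2W/(ρv²S) = 2×3688.6/(1.112×40.7²×10.9) = 0.3674.
CD = 0.0157 + 0.0278 × 0.3674² = 0.01945.
D = q·S·CD = 921 × 10.9 × 0.01945 = 195.3 N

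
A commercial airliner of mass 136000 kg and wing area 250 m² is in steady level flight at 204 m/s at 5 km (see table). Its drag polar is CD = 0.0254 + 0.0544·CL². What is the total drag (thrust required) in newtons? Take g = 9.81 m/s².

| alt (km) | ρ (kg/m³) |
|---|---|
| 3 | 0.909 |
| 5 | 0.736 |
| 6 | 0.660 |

At 5 km, from the table: ρ = 0.736 kg/m³.
In steady level flight, lift balances weight: W = mg = 136000 × 9.81 = 1.3342×10^6 N.
q = ½ρv² = ½ × 0.736 × 204² = 15310 Pa.
Required CL = L/(qS) = 1.3342×10^6/(15310·250) = 0.3485.
CD = 0.0254 + 0.0544 × 0.3485² = 0.03201.
D = q·S·CD = 15310 × 250 × 0.03201 = 1.225×10^5 N

D = 1.23×10^5 N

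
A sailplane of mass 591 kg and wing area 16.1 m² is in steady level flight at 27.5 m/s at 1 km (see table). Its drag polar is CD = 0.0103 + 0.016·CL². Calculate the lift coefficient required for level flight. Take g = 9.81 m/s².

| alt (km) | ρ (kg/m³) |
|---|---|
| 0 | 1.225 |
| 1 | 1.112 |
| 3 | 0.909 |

At 1 km, from the table: ρ = 1.112 kg/m³.
In steady level flight, lift balances weight: W = mg = 591 × 9.81 = 5797.7 N.
Dynamic pressure q = 0.5 × 1.112 × 27.5² = 420.5 Pa.
CL = W/(q·S) = 5797.7 / (420.5 × 16.1) = 0.8564.

CL = 0.856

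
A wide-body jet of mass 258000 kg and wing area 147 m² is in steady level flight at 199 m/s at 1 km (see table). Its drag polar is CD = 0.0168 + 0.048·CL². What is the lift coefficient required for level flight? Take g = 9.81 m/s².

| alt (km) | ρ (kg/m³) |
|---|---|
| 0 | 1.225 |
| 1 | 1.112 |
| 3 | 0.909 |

At 1 km, from the table: ρ = 1.112 kg/m³.
In steady level flight, lift balances weight: W = mg = 258000 × 9.81 = 2.531×10^6 N.
Dynamic pressure q = 0.5 × 1.112 × 199² = 22020 Pa.
CL = 2W/(ρv²S) = 2×2.531×10^6/(1.112×199²×147) = 0.782.

CL = 0.782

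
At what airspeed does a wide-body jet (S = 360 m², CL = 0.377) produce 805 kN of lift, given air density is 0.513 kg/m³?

v = 152 m/s

L = ½ρv²S·CL ⇒ v = √(2L/(ρ·S·CL))
v = √(2 × 8.05×10^5 / (0.513 × 360 × 0.377)) = √23120 = 152 m/s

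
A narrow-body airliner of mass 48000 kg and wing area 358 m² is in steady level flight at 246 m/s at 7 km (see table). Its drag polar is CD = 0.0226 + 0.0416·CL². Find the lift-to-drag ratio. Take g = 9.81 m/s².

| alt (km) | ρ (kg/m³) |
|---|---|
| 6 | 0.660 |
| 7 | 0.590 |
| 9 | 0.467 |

L/D = 3.23

At 7 km, from the table: ρ = 0.590 kg/m³.
In steady level flight, lift balances weight: W = mg = 48000 × 9.81 = 4.7088×10^5 N.
Dynamic pressure q = 0.5 × 0.59 × 246² = 17850 Pa.
CL = W/(q·S) = 4.7088×10^5 / (17850 × 358) = 0.07368.
CD = 0.0226 + 0.0416 × 0.07368² = 0.02283.
L/D = CL/CD = 0.07368 / 0.02283 = 3.23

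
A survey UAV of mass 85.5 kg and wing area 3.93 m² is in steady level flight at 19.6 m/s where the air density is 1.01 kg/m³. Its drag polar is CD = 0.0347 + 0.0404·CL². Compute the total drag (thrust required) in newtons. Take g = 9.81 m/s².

D = 63.7 N

In steady level flight, lift balances weight: W = mg = 85.5 × 9.81 = 838.75 N.
Dynamic pressure q = 0.5 × 1.01 × 19.6² = 194 Pa.
Required CL = L/(qS) = 838.75/(194·3.93) = 1.1.
CD = 0.0347 + 0.0404 × 1.1² = 0.08359.
D = q·S·CD = 194 × 3.93 × 0.08359 = 63.73 N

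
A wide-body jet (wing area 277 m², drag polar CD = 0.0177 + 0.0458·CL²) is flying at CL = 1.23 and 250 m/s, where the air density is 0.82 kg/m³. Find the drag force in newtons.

D = 6.17×10^5 N

CD = 0.0177 + 0.0458 × 1.23² = 0.08699
D = ½ρv²S·CD = ½ × 0.82 × 250² × 277 × 0.08699 = 6.17×10^5 N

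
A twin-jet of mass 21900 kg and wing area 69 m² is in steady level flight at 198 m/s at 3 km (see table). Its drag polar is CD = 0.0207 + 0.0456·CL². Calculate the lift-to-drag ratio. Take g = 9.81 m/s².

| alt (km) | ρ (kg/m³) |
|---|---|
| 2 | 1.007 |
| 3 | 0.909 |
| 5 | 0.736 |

L/D = 7.91

At 3 km, from the table: ρ = 0.909 kg/m³.
Level flight ⇒ L = W = m·g = 21900 × 9.81 = 2.1484×10^5 N.
q = ½ρv² = ½ × 0.909 × 198² = 17820 Pa.
CL = 2W/(ρv²S) = 2×2.1484×10^5/(0.909×198²×69) = 0.1747.
CD = 0.0207 + 0.0456 × 0.1747² = 0.02209.
L/D = CL/CD = 0.1747 / 0.02209 = 7.91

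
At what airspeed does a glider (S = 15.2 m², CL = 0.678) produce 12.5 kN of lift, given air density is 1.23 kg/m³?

L = ½ρv²S·CL ⇒ v = √(2L/(ρ·S·CL))
v = √(2 × 12500 / (1.23 × 15.2 × 0.678)) = √1972 = 44.4 m/s

v = 44.4 m/s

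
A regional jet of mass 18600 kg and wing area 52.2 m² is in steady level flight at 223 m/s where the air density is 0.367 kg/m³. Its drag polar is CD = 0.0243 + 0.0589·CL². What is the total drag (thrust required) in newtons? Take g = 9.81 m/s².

D = 15700 N

Level flight ⇒ L = W = m·g = 18600 × 9.81 = 1.8247×10^5 N.
q = ½ρv² = ½ × 0.367 × 223² = 9125 Pa.
CL = 2W/(ρv²S) = 2×1.8247×10^5/(0.367×223²×52.2) = 0.3831.
CD = 0.0243 + 0.0589 × 0.3831² = 0.03294.
D = q·S·CD = 9125 × 52.2 × 0.03294 = 15690 N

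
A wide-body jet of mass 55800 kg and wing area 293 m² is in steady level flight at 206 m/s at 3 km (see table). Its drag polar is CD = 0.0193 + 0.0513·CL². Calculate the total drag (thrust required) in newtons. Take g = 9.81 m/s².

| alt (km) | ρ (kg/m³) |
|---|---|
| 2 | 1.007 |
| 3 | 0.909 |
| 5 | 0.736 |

At 3 km, from the table: ρ = 0.909 kg/m³.
Weight W = mg = 55800 × 9.81 = 5.474×10^5 N; in level flight L = W.
q = ½ρv² = ½ × 0.909 × 206² = 19290 Pa.
Required CL = L/(qS) = 5.474×10^5/(19290·293) = 0.09687.
CD = 0.0193 + 0.0513 × 0.09687² = 0.01978.
D = q·S·CD = 19290 × 293 × 0.01978 = 1.118×10^5 N

D = 1.12×10^5 N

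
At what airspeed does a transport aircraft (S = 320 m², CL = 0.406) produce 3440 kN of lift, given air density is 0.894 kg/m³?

v = 243 m/s

L = ½ρv²S·CL ⇒ v = √(2L/(ρ·S·CL))
v = √(2 × 3.44×10^6 / (0.894 × 320 × 0.406)) = √59230 = 243 m/s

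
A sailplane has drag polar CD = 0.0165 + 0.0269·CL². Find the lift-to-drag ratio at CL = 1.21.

L/D = 21.7

CD = 0.0165 + 0.0269 × 1.21² = 0.05588
L/D = CL/CD = 1.21 / 0.05588 = 21.7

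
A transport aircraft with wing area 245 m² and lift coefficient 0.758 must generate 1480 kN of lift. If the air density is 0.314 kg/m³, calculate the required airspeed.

v = 225 m/s

L = ½ρv²S·CL ⇒ v = √(2L/(ρ·S·CL))
v = √(2 × 1.48×10^6 / (0.314 × 245 × 0.758)) = √50760 = 225 m/s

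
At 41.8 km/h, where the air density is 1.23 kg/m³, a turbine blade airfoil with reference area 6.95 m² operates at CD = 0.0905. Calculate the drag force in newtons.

Convert speed: v = 41.8 km/h ÷ 3.6 = 11.61 m/s.
Dynamic pressure q = ½ρv² = ½ × 1.23 × 11.61² = 82.91 Pa.
D = q·S·CD = 82.91 × 6.95 × 0.0905 = 52.2 N

D = 52.2 N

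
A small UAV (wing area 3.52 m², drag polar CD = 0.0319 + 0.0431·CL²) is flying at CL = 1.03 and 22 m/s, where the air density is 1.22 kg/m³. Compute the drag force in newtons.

D = 80.7 N

CD = 0.0319 + 0.0431 × 1.03² = 0.07762
D = ½ρv²S·CD = ½ × 1.22 × 22² × 3.52 × 0.07762 = 80.7 N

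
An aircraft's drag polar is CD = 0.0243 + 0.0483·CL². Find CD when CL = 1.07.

CD = 0.0243 + 0.0483 × 1.07² = 0.0243 + 0.0553 = 0.0796

CD = 0.0796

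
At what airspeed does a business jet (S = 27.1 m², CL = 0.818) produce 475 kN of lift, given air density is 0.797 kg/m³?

L = ½ρv²S·CL ⇒ v = √(2L/(ρ·S·CL))
v = √(2 × 4.75×10^5 / (0.797 × 27.1 × 0.818)) = √53770 = 232 m/s

v = 232 m/s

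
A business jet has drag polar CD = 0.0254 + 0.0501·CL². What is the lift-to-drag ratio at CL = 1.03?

L/D = 13.1

CD = 0.0254 + 0.0501 × 1.03² = 0.07855
L/D = CL/CD = 1.03 / 0.07855 = 13.1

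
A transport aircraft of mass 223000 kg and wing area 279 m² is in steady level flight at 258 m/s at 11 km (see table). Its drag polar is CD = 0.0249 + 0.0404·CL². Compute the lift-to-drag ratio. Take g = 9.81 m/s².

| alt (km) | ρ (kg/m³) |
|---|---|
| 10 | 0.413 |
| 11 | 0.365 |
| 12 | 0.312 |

At 11 km, from the table: ρ = 0.365 kg/m³.
Level flight ⇒ L = W = m·g = 223000 × 9.81 = 2.1876×10^6 N.
Dynamic pressure q = 0.5 × 0.365 × 258² = 12150 Pa.
CL = W/(q·S) = 2.1876×10^6 / (12150 × 279) = 0.6455.
CD = 0.0249 + 0.0404 × 0.6455² = 0.04173.
L/D = CL/CD = 0.6455 / 0.04173 = 15.5

L/D = 15.5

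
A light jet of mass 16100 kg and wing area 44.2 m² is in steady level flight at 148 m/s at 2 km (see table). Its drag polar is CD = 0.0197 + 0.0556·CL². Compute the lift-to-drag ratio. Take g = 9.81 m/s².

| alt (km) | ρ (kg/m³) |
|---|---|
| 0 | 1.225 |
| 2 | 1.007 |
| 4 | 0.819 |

L/D = 12.7

At 2 km, from the table: ρ = 1.007 kg/m³.
Level flight ⇒ L = W = m·g = 16100 × 9.81 = 1.5794×10^5 N.
q = ½ρv² = ½ × 1.007 × 148² = 11030 Pa.
CL = W/(q·S) = 1.5794×10^5 / (11030 × 44.2) = 0.324.
CD = 0.0197 + 0.0556 × 0.324² = 0.02554.
L/D = CL/CD = 0.324 / 0.02554 = 12.7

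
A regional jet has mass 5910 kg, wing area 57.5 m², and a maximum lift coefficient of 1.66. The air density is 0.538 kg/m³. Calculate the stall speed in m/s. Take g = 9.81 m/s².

V_stall = 47.5 m/s

Weight W = mg = 5910 × 9.81 = 57980 N.
From L = ½ρV²S·CL,max = W: V_stall = √(2W/(ρSCL,max)) = √(2·57980/(0.538·57.5·1.66))
V_stall = √2258 = 47.5 m/s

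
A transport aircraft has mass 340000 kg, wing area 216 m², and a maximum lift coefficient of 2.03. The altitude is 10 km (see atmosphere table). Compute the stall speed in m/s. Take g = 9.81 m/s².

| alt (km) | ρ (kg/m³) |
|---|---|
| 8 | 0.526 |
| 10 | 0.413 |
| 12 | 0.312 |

V_stall = 192 m/s

At 10 km, from the table: ρ = 0.413 kg/m³.
Stall occurs when L = W at CL,max. W = mg = 340000 × 9.81 = 3.335×10^6 N.
From L = ½ρV²S·CL,max = W: V_stall = √(2W/(ρSCL,max)) = √(2·3.335×10^6/(0.413·216·2.03))
V_stall = √36840 = 192 m/s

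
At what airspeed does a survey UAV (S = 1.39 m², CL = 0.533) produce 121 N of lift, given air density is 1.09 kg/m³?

v = 17.3 m/s

L = ½ρv²S·CL ⇒ v = √(2L/(ρ·S·CL))
v = √(2 × 121 / (1.09 × 1.39 × 0.533)) = √299.7 = 17.3 m/s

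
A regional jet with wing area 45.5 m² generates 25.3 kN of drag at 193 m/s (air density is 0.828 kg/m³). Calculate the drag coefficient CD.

CD = 0.0361

From D = ½ρv²S·CD, rearranging gives CD = 2D/(ρv²S).
CD = 2 × 25300 / (0.828 × 193² × 45.5) = 0.0361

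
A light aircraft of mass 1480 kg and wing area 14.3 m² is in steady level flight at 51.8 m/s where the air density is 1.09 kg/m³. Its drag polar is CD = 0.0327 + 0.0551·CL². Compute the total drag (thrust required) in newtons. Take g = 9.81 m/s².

D = 1240 N

Level flight ⇒ L = W = m·g = 1480 × 9.81 = 14519 N.
Dynamic pressure q = 0.5 × 1.09 × 51.8² = 1462 Pa.
CL = W/(q·S) = 14519 / (1462 × 14.3) = 0.6943.
CD = 0.0327 + 0.0551 × 0.6943² = 0.05926.
D = q·S·CD = 1462 × 14.3 × 0.05926 = 1239 N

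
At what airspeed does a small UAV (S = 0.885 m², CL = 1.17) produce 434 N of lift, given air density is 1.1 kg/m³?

v = 27.6 m/s

L = ½ρv²S·CL ⇒ v = √(2L/(ρ·S·CL))
v = √(2 × 434 / (1.1 × 0.885 × 1.17)) = √762.1 = 27.6 m/s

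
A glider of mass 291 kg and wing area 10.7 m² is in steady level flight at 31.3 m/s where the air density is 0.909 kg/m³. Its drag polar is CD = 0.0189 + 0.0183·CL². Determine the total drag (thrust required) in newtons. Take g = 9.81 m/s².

Weight W = mg = 291 × 9.81 = 2854.7 N; in level flight L = W.
q = ½ρv² = ½ × 0.909 × 31.3² = 445.3 Pa.
CL = 2W/(ρv²S) = 2×2854.7/(0.909×31.3²×10.7) = 0.5992.
CD = 0.0189 + 0.0183 × 0.5992² = 0.02547.
D = q·S·CD = 445.3 × 10.7 × 0.02547 = 121.3 N

D = 121 N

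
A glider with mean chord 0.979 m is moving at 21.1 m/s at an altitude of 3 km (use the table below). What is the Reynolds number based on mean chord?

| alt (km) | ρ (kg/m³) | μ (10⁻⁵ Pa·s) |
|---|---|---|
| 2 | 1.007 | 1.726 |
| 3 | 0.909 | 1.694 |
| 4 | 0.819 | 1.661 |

Re = 1.11×10^6

At 3 km, from the table: ρ = 0.909 kg/m³, μ = 1.694×10⁻⁵ Pa·s.
Re = ρ·v·c/μ = 0.909 × 21.1 × 0.979 / (1.694×10⁻⁵) = 1.11×10^6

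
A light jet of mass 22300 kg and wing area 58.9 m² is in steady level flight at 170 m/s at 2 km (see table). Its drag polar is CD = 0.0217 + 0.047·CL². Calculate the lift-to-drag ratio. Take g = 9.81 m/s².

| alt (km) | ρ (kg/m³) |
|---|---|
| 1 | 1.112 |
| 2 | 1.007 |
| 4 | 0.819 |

At 2 km, from the table: ρ = 1.007 kg/m³.
In steady level flight, lift balances weight: W = mg = 22300 × 9.81 = 2.1876×10^5 N.
q = ½ρv² = ½ × 1.007 × 170² = 14550 Pa.
Required CL = L/(qS) = 2.1876×10^5/(14550·58.9) = 0.2552.
CD = 0.0217 + 0.047 × 0.2552² = 0.02476.
L/D = CL/CD = 0.2552 / 0.02476 = 10.3

L/D = 10.3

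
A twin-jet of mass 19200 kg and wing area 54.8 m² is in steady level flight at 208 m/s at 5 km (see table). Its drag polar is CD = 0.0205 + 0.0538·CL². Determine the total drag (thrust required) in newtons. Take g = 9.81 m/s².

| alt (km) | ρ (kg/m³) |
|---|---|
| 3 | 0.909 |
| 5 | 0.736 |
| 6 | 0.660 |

D = 20100 N

At 5 km, from the table: ρ = 0.736 kg/m³.
In steady level flight, lift balances weight: W = mg = 19200 × 9.81 = 1.8835×10^5 N.
q = ½ρv² = ½ × 0.736 × 208² = 15920 Pa.
CL = W/(q·S) = 1.8835×10^5 / (15920 × 54.8) = 0.2159.
CD = 0.0205 + 0.0538 × 0.2159² = 0.02301.
D = q·S·CD = 15920 × 54.8 × 0.02301 = 20070 N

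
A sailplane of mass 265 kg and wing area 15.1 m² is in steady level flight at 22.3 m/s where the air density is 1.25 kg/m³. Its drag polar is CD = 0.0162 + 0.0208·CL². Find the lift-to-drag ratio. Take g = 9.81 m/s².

Weight W = mg = 265 × 9.81 = 2599.7 N; in level flight L = W.
q = ½ρv² = ½ × 1.25 × 22.3² = 310.8 Pa.
Required CL = L/(qS) = 2599.7/(310.8·15.1) = 0.5539.
CD = 0.0162 + 0.0208 × 0.5539² = 0.02258.
L/D = CL/CD = 0.5539 / 0.02258 = 24.5

L/D = 24.5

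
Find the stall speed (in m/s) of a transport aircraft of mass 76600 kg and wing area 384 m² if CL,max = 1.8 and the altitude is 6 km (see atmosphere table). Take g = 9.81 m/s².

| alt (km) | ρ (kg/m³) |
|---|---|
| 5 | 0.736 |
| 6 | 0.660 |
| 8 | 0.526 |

V_stall = 57.4 m/s

At 6 km, from the table: ρ = 0.660 kg/m³.
Weight W = mg = 76600 × 9.81 = 7.514×10^5 N.
V_stall = √(2W/(ρ·S·CL,max)) = √(2 × 7.514×10^5 / (0.66 × 384 × 1.8))
V_stall = √3294 = 57.4 m/s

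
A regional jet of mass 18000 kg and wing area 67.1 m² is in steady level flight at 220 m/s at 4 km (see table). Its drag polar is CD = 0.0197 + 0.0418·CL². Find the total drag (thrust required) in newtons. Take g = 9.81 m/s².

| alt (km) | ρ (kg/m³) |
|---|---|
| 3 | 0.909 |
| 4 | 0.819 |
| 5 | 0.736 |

At 4 km, from the table: ρ = 0.819 kg/m³.
Weight W = mg = 18000 × 9.81 = 1.7658×10^5 N; in level flight L = W.
Dynamic pressure q = 0.5 × 0.819 × 220² = 19820 Pa.
CL = W/(q·S) = 1.7658×10^5 / (19820 × 67.1) = 0.1328.
CD = 0.0197 + 0.0418 × 0.1328² = 0.02044.
D = q·S·CD = 19820 × 67.1 × 0.02044 = 27180 N

D = 27200 N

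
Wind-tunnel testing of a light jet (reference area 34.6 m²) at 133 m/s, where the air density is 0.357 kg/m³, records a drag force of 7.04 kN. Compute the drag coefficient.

CD = 0.0644

From D = ½ρv²S·CD, rearranging gives CD = 2D/(ρv²S).
CD = 2 × 7040 / (0.357 × 133² × 34.6) = 0.0644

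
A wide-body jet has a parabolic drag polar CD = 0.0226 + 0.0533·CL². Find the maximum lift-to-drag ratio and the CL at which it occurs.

(L/D)max = 14.4, at CL = 0.651

For CD = CD0 + K·CL², (L/D)max occurs at CL* = √(CD0/K) and equals 1/(2√(K·CD0)).
(L/D)max = 1/(2√(0.0533 × 0.0226)) = 1/(2 × 0.03471) = 14.4
CL* = √(0.0226/0.0533) = 0.651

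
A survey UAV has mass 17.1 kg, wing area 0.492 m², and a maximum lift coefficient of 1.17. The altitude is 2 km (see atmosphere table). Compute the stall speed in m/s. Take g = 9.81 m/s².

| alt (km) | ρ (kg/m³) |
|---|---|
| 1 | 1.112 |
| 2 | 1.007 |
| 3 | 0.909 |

At 2 km, from the table: ρ = 1.007 kg/m³.
At stall, lift equals weight: L = W = m·g = 17.1 × 9.81 = 167.8 N.
From L = ½ρV²S·CL,max = W: V_stall = √(2W/(ρSCL,max)) = √(2·167.8/(1.007·0.492·1.17))
V_stall = √578.8 = 24.1 m/s

V_stall = 24.1 m/s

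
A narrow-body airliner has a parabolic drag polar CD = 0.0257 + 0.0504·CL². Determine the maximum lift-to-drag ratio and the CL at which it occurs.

(L/D)max = 13.9, at CL = 0.714

For CD = CD0 + K·CL², (L/D)max occurs at CL* = √(CD0/K) and equals 1/(2√(K·CD0)).
(L/D)max = 1/(2√(0.0504 × 0.0257)) = 1/(2 × 0.03599) = 13.9
CL* = √(0.0257/0.0504) = 0.714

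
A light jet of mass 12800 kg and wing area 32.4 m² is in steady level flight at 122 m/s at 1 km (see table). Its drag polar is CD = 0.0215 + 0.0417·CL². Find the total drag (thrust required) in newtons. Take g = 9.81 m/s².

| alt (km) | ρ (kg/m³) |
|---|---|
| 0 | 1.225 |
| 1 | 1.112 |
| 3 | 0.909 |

D = 8220 N

At 1 km, from the table: ρ = 1.112 kg/m³.
In steady level flight, lift balances weight: W = mg = 12800 × 9.81 = 1.2557×10^5 N.
q = ½ρv² = ½ × 1.112 × 122² = 8276 Pa.
CL = W/(q·S) = 1.2557×10^5 / (8276 × 32.4) = 0.4683.
CD = 0.0215 + 0.0417 × 0.4683² = 0.03065.
D = q·S·CD = 8276 × 32.4 × 0.03065 = 8217 N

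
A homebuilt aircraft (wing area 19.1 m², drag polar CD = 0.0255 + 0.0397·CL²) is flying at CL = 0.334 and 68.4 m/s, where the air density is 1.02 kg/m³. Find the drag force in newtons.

D = 1360 N

CD = 0.0255 + 0.0397 × 0.334² = 0.02993
D = ½ρv²S·CD = ½ × 1.02 × 68.4² × 19.1 × 0.02993 = 1360 N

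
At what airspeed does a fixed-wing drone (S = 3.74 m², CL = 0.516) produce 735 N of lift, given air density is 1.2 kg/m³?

v = 25.2 m/s

L = ½ρv²S·CL ⇒ v = √(2L/(ρ·S·CL))
v = √(2 × 735 / (1.2 × 3.74 × 0.516)) = √634.8 = 25.2 m/s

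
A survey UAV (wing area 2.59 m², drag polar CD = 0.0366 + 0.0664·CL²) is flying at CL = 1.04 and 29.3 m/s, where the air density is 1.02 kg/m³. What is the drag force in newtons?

D = 123 N

CD = 0.0366 + 0.0664 × 1.04² = 0.1084
D = ½ρv²S·CD = ½ × 1.02 × 29.3² × 2.59 × 0.1084 = 123 N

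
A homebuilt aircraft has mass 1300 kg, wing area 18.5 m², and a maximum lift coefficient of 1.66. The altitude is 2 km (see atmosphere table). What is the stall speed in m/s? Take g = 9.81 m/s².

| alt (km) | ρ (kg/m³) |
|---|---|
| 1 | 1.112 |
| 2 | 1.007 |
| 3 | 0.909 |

V_stall = 28.7 m/s

At 2 km, from the table: ρ = 1.007 kg/m³.
Weight W = mg = 1300 × 9.81 = 12750 N.
V_stall = √(2W/(ρ·S·CL,max)) = √(2 × 12750 / (1.007 × 18.5 × 1.66))
V_stall = √824.8 = 28.7 m/s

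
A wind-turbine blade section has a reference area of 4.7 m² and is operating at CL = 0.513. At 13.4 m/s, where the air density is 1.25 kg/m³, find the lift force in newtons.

L = ½ρv²S·CL = ½ × 1.25 × 13.4² × 4.7 × 0.513 = 271 N

L = 271 N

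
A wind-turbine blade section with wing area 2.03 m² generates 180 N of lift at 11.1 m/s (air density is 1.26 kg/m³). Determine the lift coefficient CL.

From L = ½ρv²S·CL, rearranging gives CL = 2L/(ρv²S).
CL = 2 × 180 / (1.26 × 11.1² × 2.03) = 1.14

CL = 1.14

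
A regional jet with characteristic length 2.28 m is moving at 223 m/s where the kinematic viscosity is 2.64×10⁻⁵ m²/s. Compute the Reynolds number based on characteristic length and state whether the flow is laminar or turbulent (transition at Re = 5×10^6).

Re = 1.93×10^7 (turbulent)

Re = v·c/ν = 223 × 2.28 / (2.64×10⁻⁵) = 1.93×10^7
Since 1.93×10^7 > 5×10^6, the flow is turbulent.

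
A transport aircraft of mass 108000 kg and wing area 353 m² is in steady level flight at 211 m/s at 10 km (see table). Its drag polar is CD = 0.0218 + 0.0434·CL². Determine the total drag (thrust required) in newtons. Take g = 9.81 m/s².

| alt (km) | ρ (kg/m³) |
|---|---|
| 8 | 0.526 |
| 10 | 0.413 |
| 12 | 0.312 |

At 10 km, from the table: ρ = 0.413 kg/m³.
In steady level flight, lift balances weight: W = mg = 108000 × 9.81 = 1.0595×10^6 N.
q = ½ρv² = ½ × 0.413 × 211² = 9194 Pa.
Required CL = L/(qS) = 1.0595×10^6/(9194·353) = 0.3265.
CD = 0.0218 + 0.0434 × 0.3265² = 0.02643.
D = q·S·CD = 9194 × 353 × 0.02643 = 85760 N

D = 85800 N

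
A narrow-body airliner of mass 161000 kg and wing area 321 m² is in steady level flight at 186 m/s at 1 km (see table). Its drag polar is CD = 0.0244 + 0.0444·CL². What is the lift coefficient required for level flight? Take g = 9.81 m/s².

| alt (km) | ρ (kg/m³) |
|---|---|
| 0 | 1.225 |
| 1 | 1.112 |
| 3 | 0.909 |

CL = 0.256

At 1 km, from the table: ρ = 1.112 kg/m³.
Level flight ⇒ L = W = m·g = 161000 × 9.81 = 1.5794×10^6 N.
q = ½ρv² = ½ × 1.112 × 186² = 19240 Pa.
Required CL = L/(qS) = 1.5794×10^6/(19240·321) = 0.2558.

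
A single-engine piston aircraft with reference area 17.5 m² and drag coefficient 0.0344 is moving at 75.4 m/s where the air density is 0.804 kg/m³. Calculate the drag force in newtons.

D = ½ρv²S·CD = ½ × 0.804 × 75.4² × 17.5 × 0.0344 = 1380 N

D = 1380 N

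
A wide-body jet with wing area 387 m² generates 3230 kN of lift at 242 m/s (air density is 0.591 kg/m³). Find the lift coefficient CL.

From L = ½ρv²S·CL, rearranging gives CL = 2L/(ρv²S).
CL = 2 × 3.23×10^6 / (0.591 × 242² × 387) = 0.482

CL = 0.482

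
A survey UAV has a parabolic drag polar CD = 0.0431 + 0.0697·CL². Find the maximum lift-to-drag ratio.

(L/D)max = 9.12

For CD = CD0 + K·CL², (L/D)max occurs at CL* = √(CD0/K) and equals 1/(2√(K·CD0)).
(L/D)max = 1/(2√(0.0697 × 0.0431)) = 1/(2 × 0.05481) = 9.12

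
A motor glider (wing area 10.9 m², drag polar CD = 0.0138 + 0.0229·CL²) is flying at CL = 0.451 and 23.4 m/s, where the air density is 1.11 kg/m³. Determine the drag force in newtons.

CD = 0.0138 + 0.0229 × 0.451² = 0.01846
D = ½ρv²S·CD = ½ × 1.11 × 23.4² × 10.9 × 0.01846 = 61.1 N

D = 61.1 N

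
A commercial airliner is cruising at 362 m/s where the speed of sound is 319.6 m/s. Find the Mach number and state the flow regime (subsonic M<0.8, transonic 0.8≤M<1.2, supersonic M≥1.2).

M = 1.13 (transonic)

M = v/a = 362 / 319.6 = 1.13
M = 1.13 → transonic.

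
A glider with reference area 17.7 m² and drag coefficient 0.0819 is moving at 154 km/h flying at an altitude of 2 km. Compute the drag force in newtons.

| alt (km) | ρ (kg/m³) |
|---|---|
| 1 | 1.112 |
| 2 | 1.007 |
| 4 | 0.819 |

At 2 km, from the table: ρ = 1.007 kg/m³.
Convert speed: v = 154 km/h ÷ 3.6 = 42.78 m/s.
D = ½ρv²S·CD = ½ × 1.007 × 42.78² × 17.7 × 0.0819 = 1340 N

D = 1340 N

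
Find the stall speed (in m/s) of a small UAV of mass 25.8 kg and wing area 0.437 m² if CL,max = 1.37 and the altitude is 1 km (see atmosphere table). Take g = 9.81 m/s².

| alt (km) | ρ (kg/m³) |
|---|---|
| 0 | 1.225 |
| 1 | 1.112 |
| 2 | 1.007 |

V_stall = 27.6 m/s

At 1 km, from the table: ρ = 1.112 kg/m³.
At stall, lift equals weight: L = W = m·g = 25.8 × 9.81 = 253.1 N.
From L = ½ρV²S·CL,max = W: V_stall = √(2W/(ρSCL,max)) = √(2·253.1/(1.112·0.437·1.37))
V_stall = √760.3 = 27.6 m/s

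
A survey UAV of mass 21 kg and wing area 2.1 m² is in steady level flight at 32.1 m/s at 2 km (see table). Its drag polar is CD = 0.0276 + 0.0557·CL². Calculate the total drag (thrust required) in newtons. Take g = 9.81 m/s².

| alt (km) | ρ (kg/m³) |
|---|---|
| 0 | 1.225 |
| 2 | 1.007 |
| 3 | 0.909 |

D = 32.2 N

At 2 km, from the table: ρ = 1.007 kg/m³.
Weight W = mg = 21 × 9.81 = 206.01 N; in level flight L = W.
q = ½ρv² = ½ × 1.007 × 32.1² = 518.8 Pa.
Required CL = L/(qS) = 206.01/(518.8·2.1) = 0.1891.
CD = 0.0276 + 0.0557 × 0.1891² = 0.02959.
D = q·S·CD = 518.8 × 2.1 × 0.02959 = 32.24 N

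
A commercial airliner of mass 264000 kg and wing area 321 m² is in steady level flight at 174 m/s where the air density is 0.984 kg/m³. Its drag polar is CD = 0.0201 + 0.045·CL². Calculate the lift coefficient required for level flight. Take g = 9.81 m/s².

In steady level flight, lift balances weight: W = mg = 264000 × 9.81 = 2.5898×10^6 N.
q = ½ρv² = ½ × 0.984 × 174² = 14900 Pa.
CL = 2W/(ρv²S) = 2×2.5898×10^6/(0.984×174²×321) = 0.5416.

CL = 0.542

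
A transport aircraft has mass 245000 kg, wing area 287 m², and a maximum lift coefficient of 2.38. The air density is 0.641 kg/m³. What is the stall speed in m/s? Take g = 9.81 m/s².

Stall occurs when L = W at CL,max. W = mg = 245000 × 9.81 = 2.403×10^6 N.
V_stall = √(2W/(ρ·S·CL,max)) = √(2 × 2.403×10^6 / (0.641 × 287 × 2.38))
V_stall = √10980 = 105 m/s

V_stall = 105 m/s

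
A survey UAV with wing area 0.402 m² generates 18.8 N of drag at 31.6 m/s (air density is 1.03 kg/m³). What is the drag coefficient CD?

From D = ½ρv²S·CD, rearranging gives CD = 2D/(ρv²S).
CD = 2 × 18.8 / (1.03 × 31.6² × 0.402) = 0.0909

CD = 0.0909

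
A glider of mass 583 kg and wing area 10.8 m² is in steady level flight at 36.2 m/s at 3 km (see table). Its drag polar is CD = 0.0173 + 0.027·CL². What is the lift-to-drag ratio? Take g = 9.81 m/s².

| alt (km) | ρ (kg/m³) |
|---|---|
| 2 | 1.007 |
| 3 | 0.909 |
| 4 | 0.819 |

At 3 km, from the table: ρ = 0.909 kg/m³.
Weight W = mg = 583 × 9.81 = 5719.2 N; in level flight L = W.
Dynamic pressure q = 0.5 × 0.909 × 36.2² = 595.6 Pa.
CL = 2W/(ρv²S) = 2×5719.2/(0.909×36.2²×10.8) = 0.8891.
CD = 0.0173 + 0.027 × 0.8891² = 0.03864.
L/D = CL/CD = 0.8891 / 0.03864 = 23

L/D = 23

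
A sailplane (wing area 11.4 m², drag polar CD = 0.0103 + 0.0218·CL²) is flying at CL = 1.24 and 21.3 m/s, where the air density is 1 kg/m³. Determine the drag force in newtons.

CD = 0.0103 + 0.0218 × 1.24² = 0.04382
D = ½ρv²S·CD = ½ × 1 × 21.3² × 11.4 × 0.04382 = 113 N

D = 113 N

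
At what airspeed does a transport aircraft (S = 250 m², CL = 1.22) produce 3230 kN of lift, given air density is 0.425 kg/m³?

L = ½ρv²S·CL ⇒ v = √(2L/(ρ·S·CL))
v = √(2 × 3.23×10^6 / (0.425 × 250 × 1.22)) = √49840 = 223 m/s

v = 223 m/s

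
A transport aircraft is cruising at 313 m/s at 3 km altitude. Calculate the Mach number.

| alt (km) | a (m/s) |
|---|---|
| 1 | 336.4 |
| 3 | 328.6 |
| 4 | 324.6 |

At 3 km, from the table: a = 328.6 m/s.
M = v/a = 313 / 328.6 = 0.953

M = 0.953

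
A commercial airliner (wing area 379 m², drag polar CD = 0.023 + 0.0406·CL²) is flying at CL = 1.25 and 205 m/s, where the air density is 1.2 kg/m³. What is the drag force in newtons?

D = 8.26×10^5 N

CD = 0.023 + 0.0406 × 1.25² = 0.08644
D = ½ρv²S·CD = ½ × 1.2 × 205² × 379 × 0.08644 = 8.26×10^5 N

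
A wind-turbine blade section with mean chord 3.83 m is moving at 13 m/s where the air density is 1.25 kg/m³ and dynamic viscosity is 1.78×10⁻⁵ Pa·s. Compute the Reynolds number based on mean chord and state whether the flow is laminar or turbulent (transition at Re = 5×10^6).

Re = ρ·v·c/μ = 1.25 × 13 × 3.83 / (1.78×10⁻⁵) = 3.5×10^6
Since 3.5×10^6 < 5×10^6, the flow is laminar.

Re = 3.5×10^6 (laminar)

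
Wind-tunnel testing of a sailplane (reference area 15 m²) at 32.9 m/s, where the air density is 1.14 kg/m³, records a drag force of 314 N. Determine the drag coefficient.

From D = ½ρv²S·CD, rearranging gives CD = 2D/(ρv²S).
CD = 2 × 314 / (1.14 × 32.9² × 15) = 0.0339

CD = 0.0339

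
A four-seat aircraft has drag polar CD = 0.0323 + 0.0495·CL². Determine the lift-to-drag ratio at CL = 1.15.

L/D = 11.8

CD = 0.0323 + 0.0495 × 1.15² = 0.09776
L/D = CL/CD = 1.15 / 0.09776 = 11.8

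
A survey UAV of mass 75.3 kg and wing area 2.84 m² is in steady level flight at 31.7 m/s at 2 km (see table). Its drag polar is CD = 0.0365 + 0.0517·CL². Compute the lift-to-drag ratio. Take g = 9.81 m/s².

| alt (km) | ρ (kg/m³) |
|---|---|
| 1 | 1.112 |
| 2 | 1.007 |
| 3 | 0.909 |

At 2 km, from the table: ρ = 1.007 kg/m³.
Level flight ⇒ L = W = m·g = 75.3 × 9.81 = 738.69 N.
q = ½ρv² = ½ × 1.007 × 31.7² = 506 Pa.
CL = W/(q·S) = 738.69 / (506 × 2.84) = 0.5141.
CD = 0.0365 + 0.0517 × 0.5141² = 0.05016.
L/D = CL/CD = 0.5141 / 0.05016 = 10.2

L/D = 10.2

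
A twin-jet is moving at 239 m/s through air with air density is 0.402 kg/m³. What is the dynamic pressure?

q = ½ρv² = ½ × 0.402 × 239² = 11500 Pa

q = 11500 Pa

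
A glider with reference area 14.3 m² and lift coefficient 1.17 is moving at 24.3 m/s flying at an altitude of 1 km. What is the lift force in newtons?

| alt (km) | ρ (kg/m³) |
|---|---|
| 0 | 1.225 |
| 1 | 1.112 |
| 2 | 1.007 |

L = 5490 N

At 1 km, from the table: ρ = 1.112 kg/m³.
L = ½ρv²S·CL = ½ × 1.112 × 24.3² × 14.3 × 1.17 = 5490 N ≈ 5.49 kN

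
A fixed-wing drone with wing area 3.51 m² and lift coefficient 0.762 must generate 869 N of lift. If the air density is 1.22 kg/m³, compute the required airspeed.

L = ½ρv²S·CL ⇒ v = √(2L/(ρ·S·CL))
v = √(2 × 869 / (1.22 × 3.51 × 0.762)) = √532.6 = 23.1 m/s

v = 23.1 m/s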